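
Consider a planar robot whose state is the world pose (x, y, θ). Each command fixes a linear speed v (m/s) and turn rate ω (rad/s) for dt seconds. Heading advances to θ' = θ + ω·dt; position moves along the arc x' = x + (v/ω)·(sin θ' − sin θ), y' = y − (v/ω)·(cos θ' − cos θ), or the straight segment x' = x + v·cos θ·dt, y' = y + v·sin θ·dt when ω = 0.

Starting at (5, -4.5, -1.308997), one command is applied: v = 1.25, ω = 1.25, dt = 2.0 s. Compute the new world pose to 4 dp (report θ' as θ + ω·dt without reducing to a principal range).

θ' = -1.3090 + 1.25·2.0 = 1.1910
R = v/ω = 1.25/1.25 = 1.0000
x' = 5 + 1.0000·(sin 1.1910 − sin -1.3090) = 6.8947
y' = -4.5 − 1.0000·(cos 1.1910 − cos -1.3090) = -4.6119

(6.8947, -4.6119, 1.1910)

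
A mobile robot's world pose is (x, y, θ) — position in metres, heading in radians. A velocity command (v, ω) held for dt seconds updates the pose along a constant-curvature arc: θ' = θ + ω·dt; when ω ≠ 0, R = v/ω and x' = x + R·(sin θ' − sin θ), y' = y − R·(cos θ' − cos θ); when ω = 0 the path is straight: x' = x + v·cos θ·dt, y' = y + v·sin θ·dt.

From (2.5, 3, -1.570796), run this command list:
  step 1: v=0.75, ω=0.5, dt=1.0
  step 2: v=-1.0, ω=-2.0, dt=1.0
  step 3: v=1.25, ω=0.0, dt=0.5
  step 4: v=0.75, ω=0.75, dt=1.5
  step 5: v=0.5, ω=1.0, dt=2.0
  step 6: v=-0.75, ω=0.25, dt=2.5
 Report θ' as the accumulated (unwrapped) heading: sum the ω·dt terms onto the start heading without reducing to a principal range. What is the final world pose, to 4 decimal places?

step 1: θ'=-1.0708 (R=1.5000) → pose (2.6836, 2.2809, -1.0708)
step 2: θ'=-3.0708 (R=0.5000) → pose (3.0870, 3.0193, -3.0708)
step 3: θ'=-3.0708 (straight) → pose (2.4636, 2.9751, -3.0708)
step 4: θ'=-1.9458 (R=1.0000) → pose (1.6038, 2.3439, -1.9458)
step 5: θ'=0.0542 (R=0.5000) → pose (2.0962, 1.6615, 0.0542)
step 6: θ'=0.6792 (R=-3.0000) → pose (0.3742, 1.0001, 0.6792)

(0.3742, 1.0001, 0.6792)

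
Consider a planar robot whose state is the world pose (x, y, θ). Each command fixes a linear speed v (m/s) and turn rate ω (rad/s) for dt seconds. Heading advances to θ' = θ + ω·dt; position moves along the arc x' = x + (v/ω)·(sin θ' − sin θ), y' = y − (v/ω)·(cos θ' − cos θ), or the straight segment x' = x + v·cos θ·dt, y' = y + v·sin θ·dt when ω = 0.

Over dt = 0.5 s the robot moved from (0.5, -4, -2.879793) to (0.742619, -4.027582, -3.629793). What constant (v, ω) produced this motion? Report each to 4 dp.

Δθ = -3.629793 − -2.879793 = -0.750000
ω = Δθ/dt = -0.750000/0.5 = -1.5000
R = Δx/(sin θ' − sin θ) = 0.3333
v = R·ω = 0.3333·-1.5000 = -0.5000

v = -0.5000, ω = -1.5000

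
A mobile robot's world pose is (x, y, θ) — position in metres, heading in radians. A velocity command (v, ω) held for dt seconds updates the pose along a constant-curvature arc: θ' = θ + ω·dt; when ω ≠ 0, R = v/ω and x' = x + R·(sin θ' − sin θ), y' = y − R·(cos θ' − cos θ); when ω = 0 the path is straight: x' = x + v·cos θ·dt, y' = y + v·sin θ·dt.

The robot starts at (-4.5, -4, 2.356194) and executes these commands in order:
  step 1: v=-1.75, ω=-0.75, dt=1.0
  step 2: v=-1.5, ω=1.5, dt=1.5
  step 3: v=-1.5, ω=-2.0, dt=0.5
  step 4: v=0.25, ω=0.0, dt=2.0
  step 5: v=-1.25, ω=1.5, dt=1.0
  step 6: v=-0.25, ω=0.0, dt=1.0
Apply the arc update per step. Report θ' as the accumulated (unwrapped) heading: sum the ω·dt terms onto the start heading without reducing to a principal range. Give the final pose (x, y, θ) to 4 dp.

step 1: θ'=1.6062 (R=2.3333) → pose (-3.8180, -5.5673, 1.6062)
step 2: θ'=3.8562 (R=-1.0000) → pose (-2.1634, -6.2873, 3.8562)
step 3: θ'=2.8562 (R=0.7500) → pose (-1.4607, -6.1342, 2.8562)
step 4: θ'=2.8562 (straight) → pose (-1.9405, -5.9934, 2.8562)
step 5: θ'=4.3562 (R=-0.8333) → pose (-0.9248, -5.4844, 4.3562)
step 6: θ'=4.3562 (straight) → pose (-0.8377, -5.2500, 4.3562)

(-0.8377, -5.2500, 4.3562)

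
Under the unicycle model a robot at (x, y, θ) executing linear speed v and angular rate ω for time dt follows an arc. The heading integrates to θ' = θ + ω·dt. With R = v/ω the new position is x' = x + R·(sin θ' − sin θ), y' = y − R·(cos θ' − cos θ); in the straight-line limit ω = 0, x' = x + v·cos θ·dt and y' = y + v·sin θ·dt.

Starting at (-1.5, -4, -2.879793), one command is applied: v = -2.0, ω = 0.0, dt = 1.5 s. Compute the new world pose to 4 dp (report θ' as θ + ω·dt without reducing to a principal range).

θ' = -2.8798 + 0.0·1.5 = -2.8798
ω = 0 → straight: x' = -1.5 + -2.0·cos(-2.8798)·1.5 = 1.3978
y' = -4 + -2.0·sin(-2.8798)·1.5 = -3.2235

(1.3978, -3.2235, -2.8798)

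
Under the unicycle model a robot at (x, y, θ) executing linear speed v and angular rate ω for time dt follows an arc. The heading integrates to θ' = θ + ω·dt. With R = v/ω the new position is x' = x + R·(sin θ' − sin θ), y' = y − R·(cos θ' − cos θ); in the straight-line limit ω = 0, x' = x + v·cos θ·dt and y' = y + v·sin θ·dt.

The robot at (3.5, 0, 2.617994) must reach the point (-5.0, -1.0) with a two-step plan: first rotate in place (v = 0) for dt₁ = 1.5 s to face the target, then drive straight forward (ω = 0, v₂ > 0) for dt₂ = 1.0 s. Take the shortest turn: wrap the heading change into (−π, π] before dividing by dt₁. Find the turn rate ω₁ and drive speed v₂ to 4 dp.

heading to target = atan2(-1−0, -5−3.5) = -3.0245
Δθ = wrap(-3.0245 − 2.6180) = 0.6407; ω₁ = Δθ/dt₁ = 0.4271
distance = √((-5−3.5)² + (-1−0)²) = 8.5586; v₂ = distance/dt₂ = 8.5586

ω₁ = 0.4271, v₂ = 8.5586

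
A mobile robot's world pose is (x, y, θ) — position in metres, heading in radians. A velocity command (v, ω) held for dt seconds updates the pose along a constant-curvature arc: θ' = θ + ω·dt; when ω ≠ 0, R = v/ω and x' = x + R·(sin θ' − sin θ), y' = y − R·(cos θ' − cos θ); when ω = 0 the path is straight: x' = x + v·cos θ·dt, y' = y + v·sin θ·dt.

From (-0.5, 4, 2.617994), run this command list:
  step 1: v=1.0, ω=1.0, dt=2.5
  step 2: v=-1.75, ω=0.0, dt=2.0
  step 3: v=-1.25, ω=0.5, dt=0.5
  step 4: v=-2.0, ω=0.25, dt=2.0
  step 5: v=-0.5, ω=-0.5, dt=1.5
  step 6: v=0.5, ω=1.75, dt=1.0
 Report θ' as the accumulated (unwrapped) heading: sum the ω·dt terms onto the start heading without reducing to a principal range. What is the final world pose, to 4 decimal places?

(-6.8251, 9.3313, 6.8680)

step 1: θ'=5.1180 (R=1.0000) → pose (-1.9189, 2.7394, 5.1180)
step 2: θ'=5.1180 (straight) → pose (-3.2999, 5.9554, 5.1180)
step 3: θ'=5.3680 (R=-2.5000) → pose (-3.6153, 6.4931, 5.3680)
step 4: θ'=5.8680 (R=-8.0000) → pose (-6.7299, 8.9363, 5.8680)
step 5: θ'=5.1180 (R=1.0000) → pose (-7.2453, 9.4567, 5.1180)
step 6: θ'=6.8680 (R=0.2857) → pose (-6.8251, 9.3313, 6.8680)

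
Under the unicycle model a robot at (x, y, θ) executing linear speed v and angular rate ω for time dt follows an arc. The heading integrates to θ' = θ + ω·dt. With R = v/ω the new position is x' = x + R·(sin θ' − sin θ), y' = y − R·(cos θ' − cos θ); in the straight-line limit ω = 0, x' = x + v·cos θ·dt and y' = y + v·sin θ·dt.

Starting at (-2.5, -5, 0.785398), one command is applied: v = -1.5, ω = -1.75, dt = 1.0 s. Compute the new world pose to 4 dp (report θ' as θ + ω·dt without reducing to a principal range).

θ' = 0.7854 + -1.75·1.0 = -0.9646
R = v/ω = -1.5/-1.75 = 0.8571
x' = -2.5 + 0.8571·(sin -0.9646 − sin 0.7854) = -3.8105
y' = -5 − 0.8571·(cos -0.9646 − cos 0.7854) = -4.8823

(-3.8105, -4.8823, -0.9646)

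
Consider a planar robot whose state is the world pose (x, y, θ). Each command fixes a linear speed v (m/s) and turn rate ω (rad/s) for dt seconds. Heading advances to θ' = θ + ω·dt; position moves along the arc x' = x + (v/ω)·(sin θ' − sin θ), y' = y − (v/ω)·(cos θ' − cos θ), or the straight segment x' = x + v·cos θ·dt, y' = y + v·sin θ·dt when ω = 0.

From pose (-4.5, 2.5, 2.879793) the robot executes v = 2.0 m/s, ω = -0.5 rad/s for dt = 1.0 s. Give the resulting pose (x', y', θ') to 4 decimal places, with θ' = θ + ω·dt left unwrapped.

θ' = 2.8798 + -0.5·1.0 = 2.3798
R = v/ω = 2.0/-0.5 = -4.0000
x' = -4.5 + -4.0000·(sin 2.3798 − sin 2.8798) = -6.2256
y' = 2.5 − -4.0000·(cos 2.3798 − cos 2.8798) = 3.4693

(-6.2256, 3.4693, 2.3798)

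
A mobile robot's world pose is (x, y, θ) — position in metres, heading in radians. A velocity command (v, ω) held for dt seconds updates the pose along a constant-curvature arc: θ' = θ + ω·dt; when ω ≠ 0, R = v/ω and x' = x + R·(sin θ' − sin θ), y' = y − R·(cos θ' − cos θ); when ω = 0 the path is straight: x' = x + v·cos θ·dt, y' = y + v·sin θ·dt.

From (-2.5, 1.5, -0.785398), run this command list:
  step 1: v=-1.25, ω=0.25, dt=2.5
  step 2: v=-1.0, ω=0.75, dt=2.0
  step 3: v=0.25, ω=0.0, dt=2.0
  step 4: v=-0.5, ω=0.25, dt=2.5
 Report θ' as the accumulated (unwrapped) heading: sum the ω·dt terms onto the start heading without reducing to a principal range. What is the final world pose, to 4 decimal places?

step 1: θ'=-0.1604 (R=-5.0000) → pose (-5.2370, 2.9003, -0.1604)
step 2: θ'=1.3396 (R=-1.3333) → pose (-6.7478, 1.8896, 1.3396)
step 3: θ'=1.3396 (straight) → pose (-6.6332, 2.3763, 1.3396)
step 4: θ'=1.9646 (R=-2.0000) → pose (-6.5333, 1.1506, 1.9646)

(-6.5333, 1.1506, 1.9646)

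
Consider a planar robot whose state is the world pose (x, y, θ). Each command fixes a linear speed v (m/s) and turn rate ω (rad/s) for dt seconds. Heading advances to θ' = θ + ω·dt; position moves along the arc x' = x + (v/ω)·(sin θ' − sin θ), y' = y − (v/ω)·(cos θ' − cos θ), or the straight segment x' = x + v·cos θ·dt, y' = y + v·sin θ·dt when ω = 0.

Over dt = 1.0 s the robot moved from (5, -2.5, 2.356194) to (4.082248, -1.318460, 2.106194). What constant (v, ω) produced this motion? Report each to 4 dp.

v = 1.5000, ω = -0.2500

Δθ = 2.106194 − 2.356194 = -0.250000
ω = Δθ/dt = -0.250000/1.0 = -0.2500
R = −Δy/(cos θ' − cos θ) = -6.0000
v = R·ω = -6.0000·-0.2500 = 1.5000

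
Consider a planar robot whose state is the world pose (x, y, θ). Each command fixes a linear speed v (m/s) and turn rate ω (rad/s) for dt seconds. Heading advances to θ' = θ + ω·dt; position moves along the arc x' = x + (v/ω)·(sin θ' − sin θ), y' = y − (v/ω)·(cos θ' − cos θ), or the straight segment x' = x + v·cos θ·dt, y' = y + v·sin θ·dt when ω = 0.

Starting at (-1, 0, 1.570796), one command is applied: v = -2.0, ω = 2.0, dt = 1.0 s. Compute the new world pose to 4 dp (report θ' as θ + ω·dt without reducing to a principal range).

θ' = 1.5708 + 2.0·1.0 = 3.5708
R = v/ω = -2.0/2.0 = -1.0000
x' = -1 + -1.0000·(sin 3.5708 − sin 1.5708) = 0.4161
y' = 0 − -1.0000·(cos 3.5708 − cos 1.5708) = -0.9093

(0.4161, -0.9093, 3.5708)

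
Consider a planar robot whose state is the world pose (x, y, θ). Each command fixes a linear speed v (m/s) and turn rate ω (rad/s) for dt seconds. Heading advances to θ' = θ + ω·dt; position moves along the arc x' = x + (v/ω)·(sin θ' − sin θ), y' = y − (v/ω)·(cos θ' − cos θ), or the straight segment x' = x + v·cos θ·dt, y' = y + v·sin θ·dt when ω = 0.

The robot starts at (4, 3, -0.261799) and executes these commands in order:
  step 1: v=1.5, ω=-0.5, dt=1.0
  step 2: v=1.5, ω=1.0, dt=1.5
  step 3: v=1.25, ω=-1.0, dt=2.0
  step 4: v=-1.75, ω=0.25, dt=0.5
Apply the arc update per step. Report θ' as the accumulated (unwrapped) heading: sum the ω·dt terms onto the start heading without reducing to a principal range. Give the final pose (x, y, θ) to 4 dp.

(9.0536, 2.5192, -1.1368)

step 1: θ'=-0.7618 (R=-3.0000) → pose (5.2942, 2.2730, -0.7618)
step 2: θ'=0.7382 (R=1.5000) → pose (7.3390, 2.2489, 0.7382)
step 3: θ'=-1.2618 (R=-1.2500) → pose (9.3710, 1.7044, -1.2618)
step 4: θ'=-1.1368 (R=-7.0000) → pose (9.0536, 2.5192, -1.1368)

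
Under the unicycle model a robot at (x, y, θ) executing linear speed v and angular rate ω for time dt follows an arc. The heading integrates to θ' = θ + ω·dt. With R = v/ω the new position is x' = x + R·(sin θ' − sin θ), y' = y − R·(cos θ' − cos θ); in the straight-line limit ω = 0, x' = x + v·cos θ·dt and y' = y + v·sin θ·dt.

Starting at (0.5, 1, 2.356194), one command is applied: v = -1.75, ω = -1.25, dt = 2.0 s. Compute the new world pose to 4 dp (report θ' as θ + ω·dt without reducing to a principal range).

θ' = 2.3562 + -1.25·2.0 = -0.1438
R = v/ω = -1.75/-1.25 = 1.4000
x' = 0.5 + 1.4000·(sin -0.1438 − sin 2.3562) = -0.6906
y' = 1 − 1.4000·(cos -0.1438 − cos 2.3562) = -1.3755

(-0.6906, -1.3755, -0.1438)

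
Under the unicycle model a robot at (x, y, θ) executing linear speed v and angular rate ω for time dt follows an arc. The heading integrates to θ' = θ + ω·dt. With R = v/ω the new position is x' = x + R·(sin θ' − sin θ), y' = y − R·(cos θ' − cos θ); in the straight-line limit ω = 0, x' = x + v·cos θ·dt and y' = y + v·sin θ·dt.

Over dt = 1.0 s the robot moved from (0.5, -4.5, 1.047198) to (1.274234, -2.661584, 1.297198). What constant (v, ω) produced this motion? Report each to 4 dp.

v = 2.0000, ω = 0.2500

Δθ = 1.297198 − 1.047198 = 0.250000
ω = Δθ/dt = 0.250000/1.0 = 0.2500
R = −Δy/(cos θ' − cos θ) = 8.0000
v = R·ω = 8.0000·0.2500 = 2.0000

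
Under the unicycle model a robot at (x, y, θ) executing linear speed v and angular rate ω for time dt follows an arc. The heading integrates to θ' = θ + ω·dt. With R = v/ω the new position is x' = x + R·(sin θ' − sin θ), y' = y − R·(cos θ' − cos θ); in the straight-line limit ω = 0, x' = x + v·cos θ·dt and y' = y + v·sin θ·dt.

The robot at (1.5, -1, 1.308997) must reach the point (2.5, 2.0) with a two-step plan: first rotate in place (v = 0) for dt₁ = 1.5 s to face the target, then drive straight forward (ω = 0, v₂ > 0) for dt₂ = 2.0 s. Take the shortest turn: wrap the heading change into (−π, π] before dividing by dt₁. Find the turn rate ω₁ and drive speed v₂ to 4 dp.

ω₁ = -0.0400, v₂ = 1.5811

heading to target = atan2(2−-1, 2.5−1.5) = 1.2490
Δθ = wrap(1.2490 − 1.3090) = -0.0600; ω₁ = Δθ/dt₁ = -0.0400
distance = √((2.5−1.5)² + (2−-1)²) = 3.1623; v₂ = distance/dt₂ = 1.5811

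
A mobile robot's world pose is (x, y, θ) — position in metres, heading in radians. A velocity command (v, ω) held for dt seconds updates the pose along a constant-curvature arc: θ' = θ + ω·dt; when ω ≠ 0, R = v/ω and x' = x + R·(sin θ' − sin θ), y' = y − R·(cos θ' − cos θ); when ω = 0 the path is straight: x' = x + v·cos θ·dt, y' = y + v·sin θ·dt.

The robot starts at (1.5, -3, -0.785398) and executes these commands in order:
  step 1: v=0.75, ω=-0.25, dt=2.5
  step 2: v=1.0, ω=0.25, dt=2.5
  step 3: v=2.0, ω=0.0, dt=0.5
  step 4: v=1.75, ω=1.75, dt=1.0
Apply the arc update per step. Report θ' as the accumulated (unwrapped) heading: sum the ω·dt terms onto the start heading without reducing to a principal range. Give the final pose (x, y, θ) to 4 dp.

step 1: θ'=-1.4104 (R=-3.0000) → pose (2.3402, -4.6422, -1.4104)
step 2: θ'=-0.7854 (R=4.0000) → pose (3.4604, -6.8318, -0.7854)
step 3: θ'=-0.7854 (straight) → pose (4.1675, -7.5389, -0.7854)
step 4: θ'=0.9646 (R=1.0000) → pose (5.6964, -7.4015, 0.9646)

(5.6964, -7.4015, 0.9646)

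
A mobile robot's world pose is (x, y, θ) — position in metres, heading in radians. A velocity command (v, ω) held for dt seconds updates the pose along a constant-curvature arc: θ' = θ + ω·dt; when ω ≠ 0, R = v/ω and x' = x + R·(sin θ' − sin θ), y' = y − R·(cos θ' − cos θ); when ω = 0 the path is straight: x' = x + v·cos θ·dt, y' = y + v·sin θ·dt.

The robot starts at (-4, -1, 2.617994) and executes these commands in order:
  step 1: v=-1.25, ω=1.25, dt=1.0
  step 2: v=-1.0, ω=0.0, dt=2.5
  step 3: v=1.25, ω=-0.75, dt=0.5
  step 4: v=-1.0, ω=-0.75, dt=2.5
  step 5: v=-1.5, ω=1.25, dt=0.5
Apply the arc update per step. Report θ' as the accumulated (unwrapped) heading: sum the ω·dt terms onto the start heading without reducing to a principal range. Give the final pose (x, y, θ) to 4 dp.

step 1: θ'=3.8680 (R=-1.0000) → pose (-2.8358, -0.8815, 3.8680)
step 2: θ'=3.8680 (straight) → pose (-0.9669, 0.7789, 3.8680)
step 3: θ'=3.4930 (R=-1.6667) → pose (-1.5002, 0.4600, 3.4930)
step 4: θ'=1.6180 (R=1.3333) → pose (0.2906, -0.7289, 1.6180)
step 5: θ'=2.2430 (R=-1.2000) → pose (0.5503, -1.4195, 2.2430)

(0.5503, -1.4195, 2.2430)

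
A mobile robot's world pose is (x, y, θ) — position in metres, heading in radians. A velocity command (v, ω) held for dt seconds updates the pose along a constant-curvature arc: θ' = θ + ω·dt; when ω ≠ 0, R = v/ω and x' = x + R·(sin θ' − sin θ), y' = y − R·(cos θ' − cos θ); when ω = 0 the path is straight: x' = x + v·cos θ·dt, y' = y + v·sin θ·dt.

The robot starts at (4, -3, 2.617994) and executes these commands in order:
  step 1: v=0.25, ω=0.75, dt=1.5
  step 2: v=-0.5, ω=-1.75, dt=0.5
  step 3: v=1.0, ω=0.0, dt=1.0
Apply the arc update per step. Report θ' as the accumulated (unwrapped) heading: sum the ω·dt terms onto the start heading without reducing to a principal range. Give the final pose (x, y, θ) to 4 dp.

(2.9208, -2.7041, 2.8680)

step 1: θ'=3.7430 (R=0.3333) → pose (3.6447, -3.0138, 3.7430)
step 2: θ'=2.8680 (R=0.2857) → pose (3.8836, -2.9743, 2.8680)
step 3: θ'=2.8680 (straight) → pose (2.9208, -2.7041, 2.8680)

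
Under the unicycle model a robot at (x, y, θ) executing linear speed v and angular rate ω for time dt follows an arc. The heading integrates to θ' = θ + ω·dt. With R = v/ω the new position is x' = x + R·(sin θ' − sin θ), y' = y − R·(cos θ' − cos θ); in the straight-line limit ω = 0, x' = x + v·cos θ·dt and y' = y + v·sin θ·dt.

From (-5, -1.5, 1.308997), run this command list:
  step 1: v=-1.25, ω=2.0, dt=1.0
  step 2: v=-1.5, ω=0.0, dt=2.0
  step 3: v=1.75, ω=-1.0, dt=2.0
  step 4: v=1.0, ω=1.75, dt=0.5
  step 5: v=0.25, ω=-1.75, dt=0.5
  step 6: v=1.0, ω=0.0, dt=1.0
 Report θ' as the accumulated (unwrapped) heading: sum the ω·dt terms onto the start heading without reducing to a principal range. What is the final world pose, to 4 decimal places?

step 1: θ'=3.3090 (R=-0.6250) → pose (-4.2922, -2.2780, 3.3090)
step 2: θ'=3.3090 (straight) → pose (-1.3341, -1.7782, 3.3090)
step 3: θ'=1.3090 (R=-1.7500) → pose (-3.3161, 0.4003, 1.3090)
step 4: θ'=2.1840 (R=0.5714) → pose (-3.4007, 0.8771, 2.1840)
step 5: θ'=1.3090 (R=-0.1429) → pose (-3.4219, 0.9962, 1.3090)
step 6: θ'=1.3090 (straight) → pose (-3.1630, 1.9622, 1.3090)

(-3.1630, 1.9622, 1.3090)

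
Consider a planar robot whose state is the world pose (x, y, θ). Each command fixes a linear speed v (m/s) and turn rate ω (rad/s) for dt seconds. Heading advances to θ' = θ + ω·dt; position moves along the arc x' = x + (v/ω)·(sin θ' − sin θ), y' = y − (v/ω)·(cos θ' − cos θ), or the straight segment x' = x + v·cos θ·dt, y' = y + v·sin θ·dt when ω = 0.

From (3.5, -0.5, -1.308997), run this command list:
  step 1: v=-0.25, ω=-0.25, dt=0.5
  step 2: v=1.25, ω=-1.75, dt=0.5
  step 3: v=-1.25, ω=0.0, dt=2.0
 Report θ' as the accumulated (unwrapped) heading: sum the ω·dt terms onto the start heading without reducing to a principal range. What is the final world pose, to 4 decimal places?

(4.9784, 0.8936, -2.3090)

step 1: θ'=-1.4340 (R=1.0000) → pose (3.4753, -0.3776, -1.4340)
step 2: θ'=-2.3090 (R=-0.7143) → pose (3.2960, -0.9556, -2.3090)
step 3: θ'=-2.3090 (straight) → pose (4.9784, 0.8936, -2.3090)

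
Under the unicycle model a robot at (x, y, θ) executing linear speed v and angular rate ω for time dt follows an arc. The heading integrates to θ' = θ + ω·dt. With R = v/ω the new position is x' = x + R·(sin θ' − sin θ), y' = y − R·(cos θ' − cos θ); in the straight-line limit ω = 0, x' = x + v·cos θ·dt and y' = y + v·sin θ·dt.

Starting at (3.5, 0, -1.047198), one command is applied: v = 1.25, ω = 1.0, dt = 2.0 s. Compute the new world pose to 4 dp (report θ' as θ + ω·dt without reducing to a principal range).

θ' = -1.0472 + 1.0·2.0 = 0.9528
R = v/ω = 1.25/1.0 = 1.2500
x' = 3.5 + 1.2500·(sin 0.9528 − sin -1.0472) = 5.6013
y' = 0 − 1.2500·(cos 0.9528 − cos -1.0472) = -0.0993

(5.6013, -0.0993, 0.9528)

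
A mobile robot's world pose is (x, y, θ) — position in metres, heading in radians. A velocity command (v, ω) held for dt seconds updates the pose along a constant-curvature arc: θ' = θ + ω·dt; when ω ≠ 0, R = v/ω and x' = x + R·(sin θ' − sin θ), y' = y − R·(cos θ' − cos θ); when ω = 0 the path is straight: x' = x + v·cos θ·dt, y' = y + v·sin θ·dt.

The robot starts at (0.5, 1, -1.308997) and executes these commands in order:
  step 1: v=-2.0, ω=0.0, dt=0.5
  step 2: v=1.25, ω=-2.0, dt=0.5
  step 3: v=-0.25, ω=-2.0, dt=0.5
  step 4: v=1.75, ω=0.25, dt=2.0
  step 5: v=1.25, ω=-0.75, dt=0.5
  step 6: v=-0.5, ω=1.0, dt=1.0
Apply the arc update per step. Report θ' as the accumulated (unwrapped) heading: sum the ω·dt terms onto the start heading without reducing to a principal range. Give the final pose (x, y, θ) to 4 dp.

(-3.4235, 1.2589, -2.1840)

step 1: θ'=-1.3090 (straight) → pose (0.2412, 1.9659, -1.3090)
step 2: θ'=-2.3090 (R=-0.6250) → pose (0.0998, 1.3836, -2.3090)
step 3: θ'=-3.3090 (R=0.1250) → pose (0.2131, 1.4227, -3.3090)
step 4: θ'=-2.8090 (R=7.0000) → pose (-3.2388, 1.1369, -2.8090)
step 5: θ'=-3.1840 (R=-1.6667) → pose (-3.8536, 1.0471, -3.1840)
step 6: θ'=-2.1840 (R=-0.5000) → pose (-3.4235, 1.2589, -2.1840)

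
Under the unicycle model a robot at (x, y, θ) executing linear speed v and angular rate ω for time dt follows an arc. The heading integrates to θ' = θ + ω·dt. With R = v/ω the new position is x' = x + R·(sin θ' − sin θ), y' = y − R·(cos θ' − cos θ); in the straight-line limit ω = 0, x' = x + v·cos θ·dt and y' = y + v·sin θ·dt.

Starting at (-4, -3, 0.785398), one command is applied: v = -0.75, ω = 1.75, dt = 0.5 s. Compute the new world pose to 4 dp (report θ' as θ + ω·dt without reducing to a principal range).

(-4.1238, -3.3414, 1.6604)

θ' = 0.7854 + 1.75·0.5 = 1.6604
R = v/ω = -0.75/1.75 = -0.4286
x' = -4 + -0.4286·(sin 1.6604 − sin 0.7854) = -4.1238
y' = -3 − -0.4286·(cos 1.6604 − cos 0.7854) = -3.3414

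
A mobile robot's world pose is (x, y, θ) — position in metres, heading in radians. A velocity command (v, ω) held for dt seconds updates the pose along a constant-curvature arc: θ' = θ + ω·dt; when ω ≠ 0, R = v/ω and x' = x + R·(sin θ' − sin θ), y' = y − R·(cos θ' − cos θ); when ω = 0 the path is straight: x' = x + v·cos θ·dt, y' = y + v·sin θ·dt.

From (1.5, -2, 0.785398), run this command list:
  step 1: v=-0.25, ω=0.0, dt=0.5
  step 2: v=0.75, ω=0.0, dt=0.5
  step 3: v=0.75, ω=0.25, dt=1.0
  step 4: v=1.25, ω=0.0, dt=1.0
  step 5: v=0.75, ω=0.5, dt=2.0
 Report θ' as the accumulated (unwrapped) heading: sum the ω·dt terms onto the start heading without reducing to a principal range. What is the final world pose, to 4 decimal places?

(2.8243, 1.2800, 2.0354)

step 1: θ'=0.7854 (straight) → pose (1.4116, -2.0884, 0.7854)
step 2: θ'=0.7854 (straight) → pose (1.6768, -1.8232, 0.7854)
step 3: θ'=1.0354 (R=3.0000) → pose (2.1357, -1.2325, 1.0354)
step 4: θ'=1.0354 (straight) → pose (2.7734, -0.1574, 1.0354)
step 5: θ'=2.0354 (R=1.5000) → pose (2.8243, 1.2800, 2.0354)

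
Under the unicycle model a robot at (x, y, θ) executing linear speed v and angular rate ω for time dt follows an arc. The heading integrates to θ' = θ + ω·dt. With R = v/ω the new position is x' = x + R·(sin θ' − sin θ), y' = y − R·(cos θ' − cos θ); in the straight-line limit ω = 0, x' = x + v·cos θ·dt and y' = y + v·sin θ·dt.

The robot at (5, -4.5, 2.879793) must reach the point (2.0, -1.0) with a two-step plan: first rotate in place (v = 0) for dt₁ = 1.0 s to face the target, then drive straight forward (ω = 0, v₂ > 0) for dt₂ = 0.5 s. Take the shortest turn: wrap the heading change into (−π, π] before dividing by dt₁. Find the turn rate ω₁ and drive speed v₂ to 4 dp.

ω₁ = -0.6004, v₂ = 9.2195

heading to target = atan2(-1−-4.5, 2−5) = 2.2794
Δθ = wrap(2.2794 − 2.8798) = -0.6004; ω₁ = Δθ/dt₁ = -0.6004
distance = √((2−5)² + (-1−-4.5)²) = 4.6098; v₂ = distance/dt₂ = 9.2195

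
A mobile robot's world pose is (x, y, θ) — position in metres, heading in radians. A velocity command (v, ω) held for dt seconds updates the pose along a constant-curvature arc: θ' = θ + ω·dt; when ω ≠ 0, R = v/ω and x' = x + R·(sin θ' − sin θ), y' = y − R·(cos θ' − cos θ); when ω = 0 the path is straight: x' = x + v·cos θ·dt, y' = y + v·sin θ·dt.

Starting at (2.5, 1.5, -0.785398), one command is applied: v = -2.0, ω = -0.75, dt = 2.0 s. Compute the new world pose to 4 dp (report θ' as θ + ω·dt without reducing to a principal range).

(2.3713, 5.1331, -2.2854)

θ' = -0.7854 + -0.75·2.0 = -2.2854
R = v/ω = -2.0/-0.75 = 2.6667
x' = 2.5 + 2.6667·(sin -2.2854 − sin -0.7854) = 2.3713
y' = 1.5 − 2.6667·(cos -2.2854 − cos -0.7854) = 5.1331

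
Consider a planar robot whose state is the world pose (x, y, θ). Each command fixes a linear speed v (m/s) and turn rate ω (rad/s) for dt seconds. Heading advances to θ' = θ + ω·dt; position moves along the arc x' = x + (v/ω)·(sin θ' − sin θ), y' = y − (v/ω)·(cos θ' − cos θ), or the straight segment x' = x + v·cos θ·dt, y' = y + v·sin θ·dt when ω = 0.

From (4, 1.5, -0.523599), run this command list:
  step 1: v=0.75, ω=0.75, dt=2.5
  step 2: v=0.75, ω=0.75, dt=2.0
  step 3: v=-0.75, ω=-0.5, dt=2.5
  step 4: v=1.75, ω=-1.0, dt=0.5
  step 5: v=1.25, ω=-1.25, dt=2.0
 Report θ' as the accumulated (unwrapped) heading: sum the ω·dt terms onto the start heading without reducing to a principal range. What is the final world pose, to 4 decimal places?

step 1: θ'=1.3514 (R=1.0000) → pose (5.4760, 2.1484, 1.3514)
step 2: θ'=2.8514 (R=1.0000) → pose (4.7861, 3.3242, 2.8514)
step 3: θ'=1.6014 (R=1.5000) → pose (5.8562, 1.9328, 1.6014)
step 4: θ'=1.1014 (R=-1.7500) → pose (6.0447, 2.7780, 1.1014)
step 5: θ'=-1.3986 (R=-1.0000) → pose (7.9217, 2.4970, -1.3986)

(7.9217, 2.4970, -1.3986)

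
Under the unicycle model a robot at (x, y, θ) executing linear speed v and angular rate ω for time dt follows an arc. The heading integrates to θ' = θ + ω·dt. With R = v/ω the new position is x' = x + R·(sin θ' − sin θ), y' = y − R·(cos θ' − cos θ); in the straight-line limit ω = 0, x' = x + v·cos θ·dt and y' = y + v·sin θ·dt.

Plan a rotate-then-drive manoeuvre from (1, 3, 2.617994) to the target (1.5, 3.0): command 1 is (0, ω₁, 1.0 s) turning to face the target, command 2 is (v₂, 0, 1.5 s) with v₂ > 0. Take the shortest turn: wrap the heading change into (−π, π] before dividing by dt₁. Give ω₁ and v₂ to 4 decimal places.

heading to target = atan2(3−3, 1.5−1) = 0.0000
Δθ = wrap(0.0000 − 2.6180) = -2.6180; ω₁ = Δθ/dt₁ = -2.6180
distance = √((1.5−1)² + (3−3)²) = 0.5000; v₂ = distance/dt₂ = 0.3333

ω₁ = -2.6180, v₂ = 0.3333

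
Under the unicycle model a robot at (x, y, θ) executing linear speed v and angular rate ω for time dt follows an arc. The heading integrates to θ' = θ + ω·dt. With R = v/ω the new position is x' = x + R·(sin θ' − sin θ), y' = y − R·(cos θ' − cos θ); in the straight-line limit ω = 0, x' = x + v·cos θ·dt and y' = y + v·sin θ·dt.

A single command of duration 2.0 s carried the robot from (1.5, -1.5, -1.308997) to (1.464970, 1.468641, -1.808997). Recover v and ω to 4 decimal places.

v = -1.5000, ω = -0.2500

Δθ = -1.808997 − -1.308997 = -0.500000
ω = Δθ/dt = -0.500000/2.0 = -0.2500
R = −Δy/(cos θ' − cos θ) = 6.0000
v = R·ω = 6.0000·-0.2500 = -1.5000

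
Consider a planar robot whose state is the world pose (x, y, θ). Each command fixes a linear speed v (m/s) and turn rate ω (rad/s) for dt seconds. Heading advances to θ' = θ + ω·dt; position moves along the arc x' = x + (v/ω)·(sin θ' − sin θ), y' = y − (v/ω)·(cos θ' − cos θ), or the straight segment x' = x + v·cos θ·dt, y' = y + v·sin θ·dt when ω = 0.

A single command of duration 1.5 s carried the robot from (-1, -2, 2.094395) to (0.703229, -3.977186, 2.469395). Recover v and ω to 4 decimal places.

Δθ = 2.469395 − 2.094395 = 0.375000
ω = Δθ/dt = 0.375000/1.5 = 0.2500
R = −Δy/(cos θ' − cos θ) = -7.0000
v = R·ω = -7.0000·0.2500 = -1.7500

v = -1.7500, ω = 0.2500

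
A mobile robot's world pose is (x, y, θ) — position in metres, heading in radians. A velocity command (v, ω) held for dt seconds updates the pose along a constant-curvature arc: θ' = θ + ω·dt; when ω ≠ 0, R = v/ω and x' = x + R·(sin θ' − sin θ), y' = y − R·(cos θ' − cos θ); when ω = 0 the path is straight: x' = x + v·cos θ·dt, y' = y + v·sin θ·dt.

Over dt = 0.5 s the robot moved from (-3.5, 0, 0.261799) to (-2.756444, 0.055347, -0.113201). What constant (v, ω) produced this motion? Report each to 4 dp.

v = 1.5000, ω = -0.7500

Δθ = -0.113201 − 0.261799 = -0.375000
ω = Δθ/dt = -0.375000/0.5 = -0.7500
R = Δx/(sin θ' − sin θ) = -2.0000
v = R·ω = -2.0000·-0.7500 = 1.5000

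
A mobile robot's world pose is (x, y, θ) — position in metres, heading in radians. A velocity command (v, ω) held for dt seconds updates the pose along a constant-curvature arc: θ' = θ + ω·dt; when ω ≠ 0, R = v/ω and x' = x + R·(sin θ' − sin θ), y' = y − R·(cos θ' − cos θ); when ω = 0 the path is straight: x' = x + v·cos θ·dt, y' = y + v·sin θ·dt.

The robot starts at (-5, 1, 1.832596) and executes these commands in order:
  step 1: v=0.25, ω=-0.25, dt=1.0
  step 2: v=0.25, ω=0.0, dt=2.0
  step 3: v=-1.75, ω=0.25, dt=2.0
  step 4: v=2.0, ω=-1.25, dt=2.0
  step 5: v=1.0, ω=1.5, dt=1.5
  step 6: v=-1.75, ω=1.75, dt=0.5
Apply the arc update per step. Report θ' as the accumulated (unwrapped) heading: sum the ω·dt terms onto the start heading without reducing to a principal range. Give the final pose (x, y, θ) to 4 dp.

step 1: θ'=1.5826 (R=-1.0000) → pose (-5.0340, 1.2470, 1.5826)
step 2: θ'=1.5826 (straight) → pose (-5.0399, 1.7470, 1.5826)
step 3: θ'=2.0826 (R=-7.0000) → pose (-4.1434, -1.5986, 2.0826)
step 4: θ'=-0.4174 (R=-1.6000) → pose (-2.0998, 0.6476, -0.4174)
step 5: θ'=1.8326 (R=0.6667) → pose (-1.1856, 1.4296, 1.8326)
step 6: θ'=2.7076 (R=-1.0000) → pose (-0.6402, 0.7811, 2.7076)

(-0.6402, 0.7811, 2.7076)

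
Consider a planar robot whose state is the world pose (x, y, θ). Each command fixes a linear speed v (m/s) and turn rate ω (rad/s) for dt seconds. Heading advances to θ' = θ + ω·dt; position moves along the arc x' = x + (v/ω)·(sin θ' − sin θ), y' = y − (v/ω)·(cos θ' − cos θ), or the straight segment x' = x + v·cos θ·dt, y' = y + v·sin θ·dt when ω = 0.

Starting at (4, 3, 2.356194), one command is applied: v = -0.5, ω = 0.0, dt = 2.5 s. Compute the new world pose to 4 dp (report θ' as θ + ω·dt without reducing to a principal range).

θ' = 2.3562 + 0.0·2.5 = 2.3562
ω = 0 → straight: x' = 4 + -0.5·cos(2.3562)·2.5 = 4.8839
y' = 3 + -0.5·sin(2.3562)·2.5 = 2.1161

(4.8839, 2.1161, 2.3562)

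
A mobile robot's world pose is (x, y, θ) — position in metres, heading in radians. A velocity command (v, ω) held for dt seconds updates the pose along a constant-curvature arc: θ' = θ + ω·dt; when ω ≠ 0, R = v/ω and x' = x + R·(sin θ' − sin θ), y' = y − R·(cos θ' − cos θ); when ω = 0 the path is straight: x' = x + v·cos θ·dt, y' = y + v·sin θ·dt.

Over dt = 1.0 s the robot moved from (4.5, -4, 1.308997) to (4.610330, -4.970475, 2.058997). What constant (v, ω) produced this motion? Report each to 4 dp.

Δθ = 2.058997 − 1.308997 = 0.750000
ω = Δθ/dt = 0.750000/1.0 = 0.7500
R = −Δy/(cos θ' − cos θ) = -1.3333
v = R·ω = -1.3333·0.7500 = -1.0000

v = -1.0000, ω = 0.7500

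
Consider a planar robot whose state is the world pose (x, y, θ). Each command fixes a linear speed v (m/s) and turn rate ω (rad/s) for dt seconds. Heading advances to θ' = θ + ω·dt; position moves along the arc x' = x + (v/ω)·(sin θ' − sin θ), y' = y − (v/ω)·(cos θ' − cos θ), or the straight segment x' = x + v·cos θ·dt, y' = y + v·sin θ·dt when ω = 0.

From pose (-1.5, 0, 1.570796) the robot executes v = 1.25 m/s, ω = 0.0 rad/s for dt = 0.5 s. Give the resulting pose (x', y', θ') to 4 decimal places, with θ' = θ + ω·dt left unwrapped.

θ' = 1.5708 + 0.0·0.5 = 1.5708
ω = 0 → straight: x' = -1.5 + 1.25·cos(1.5708)·0.5 = -1.5000
y' = 0 + 1.25·sin(1.5708)·0.5 = 0.6250

(-1.5000, 0.6250, 1.5708)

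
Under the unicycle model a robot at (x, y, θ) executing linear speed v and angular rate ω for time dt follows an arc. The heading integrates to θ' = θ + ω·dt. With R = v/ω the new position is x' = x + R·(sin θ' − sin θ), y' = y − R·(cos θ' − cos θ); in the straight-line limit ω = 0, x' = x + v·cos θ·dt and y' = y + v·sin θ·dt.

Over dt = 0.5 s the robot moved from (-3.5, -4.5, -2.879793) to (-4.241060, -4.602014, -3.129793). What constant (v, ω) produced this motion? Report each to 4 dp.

Δθ = -3.129793 − -2.879793 = -0.250000
ω = Δθ/dt = -0.250000/0.5 = -0.5000
R = Δx/(sin θ' − sin θ) = -3.0000
v = R·ω = -3.0000·-0.5000 = 1.5000

v = 1.5000, ω = -0.5000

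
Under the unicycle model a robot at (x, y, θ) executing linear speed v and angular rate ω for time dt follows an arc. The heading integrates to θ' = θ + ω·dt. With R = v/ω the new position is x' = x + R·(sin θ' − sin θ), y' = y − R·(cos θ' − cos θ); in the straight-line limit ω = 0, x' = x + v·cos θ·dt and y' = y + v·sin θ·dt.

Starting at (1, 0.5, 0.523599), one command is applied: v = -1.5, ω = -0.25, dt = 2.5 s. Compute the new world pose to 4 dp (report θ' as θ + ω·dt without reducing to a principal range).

(-2.6074, -0.2730, -0.1014)

θ' = 0.5236 + -0.25·2.5 = -0.1014
R = v/ω = -1.5/-0.25 = 6.0000
x' = 1 + 6.0000·(sin -0.1014 − sin 0.5236) = -2.6074
y' = 0.5 − 6.0000·(cos -0.1014 − cos 0.5236) = -0.2730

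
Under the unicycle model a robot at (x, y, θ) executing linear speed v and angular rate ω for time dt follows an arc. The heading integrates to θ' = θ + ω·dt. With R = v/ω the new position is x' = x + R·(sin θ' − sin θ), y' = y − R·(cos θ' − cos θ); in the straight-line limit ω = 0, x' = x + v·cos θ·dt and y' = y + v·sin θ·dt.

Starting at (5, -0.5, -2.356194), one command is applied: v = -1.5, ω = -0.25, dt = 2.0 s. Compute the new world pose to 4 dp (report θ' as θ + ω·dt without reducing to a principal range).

θ' = -2.3562 + -0.25·2.0 = -2.8562
R = v/ω = -1.5/-0.25 = 6.0000
x' = 5 + 6.0000·(sin -2.8562 − sin -2.3562) = 7.5534
y' = -0.5 − 6.0000·(cos -2.8562 − cos -2.3562) = 1.0147

(7.5534, 1.0147, -2.8562)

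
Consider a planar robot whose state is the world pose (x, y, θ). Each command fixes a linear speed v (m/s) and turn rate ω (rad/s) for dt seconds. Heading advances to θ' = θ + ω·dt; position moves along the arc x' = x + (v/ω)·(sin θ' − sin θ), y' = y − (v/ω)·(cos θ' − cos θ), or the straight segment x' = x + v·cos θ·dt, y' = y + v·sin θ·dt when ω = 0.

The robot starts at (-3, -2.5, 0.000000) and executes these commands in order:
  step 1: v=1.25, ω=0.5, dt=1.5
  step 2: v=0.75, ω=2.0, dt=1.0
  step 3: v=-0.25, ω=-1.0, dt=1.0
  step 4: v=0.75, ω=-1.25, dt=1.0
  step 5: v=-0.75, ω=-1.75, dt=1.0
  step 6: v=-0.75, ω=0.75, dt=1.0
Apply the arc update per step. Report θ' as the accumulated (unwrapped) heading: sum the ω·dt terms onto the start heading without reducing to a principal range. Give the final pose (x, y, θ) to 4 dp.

step 1: θ'=0.7500 (R=2.5000) → pose (-1.2959, -1.8292, 0.7500)
step 2: θ'=2.7500 (R=0.3750) → pose (-1.4084, -1.2082, 2.7500)
step 3: θ'=1.7500 (R=0.2500) → pose (-1.2578, -1.3947, 1.7500)
step 4: θ'=0.5000 (R=-0.6000) → pose (-0.9551, -0.7612, 0.5000)
step 5: θ'=-1.2500 (R=0.4286) → pose (-1.5673, -0.5203, -1.2500)
step 6: θ'=-0.5000 (R=-1.0000) → pose (-2.0368, 0.0420, -0.5000)

(-2.0368, 0.0420, -0.5000)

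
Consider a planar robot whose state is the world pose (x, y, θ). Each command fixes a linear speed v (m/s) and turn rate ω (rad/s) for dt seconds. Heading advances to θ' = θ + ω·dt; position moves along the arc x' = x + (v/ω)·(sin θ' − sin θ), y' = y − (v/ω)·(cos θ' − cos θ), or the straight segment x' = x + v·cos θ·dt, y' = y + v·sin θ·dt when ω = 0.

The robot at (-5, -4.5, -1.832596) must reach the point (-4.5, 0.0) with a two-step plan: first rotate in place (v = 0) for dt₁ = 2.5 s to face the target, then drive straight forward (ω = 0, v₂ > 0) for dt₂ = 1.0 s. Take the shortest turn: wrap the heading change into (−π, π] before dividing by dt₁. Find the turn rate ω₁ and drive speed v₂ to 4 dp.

ω₁ = -1.1962, v₂ = 4.5277

heading to target = atan2(0−-4.5, -4.5−-5) = 1.4601
Δθ = wrap(1.4601 − -1.8326) = -2.9905; ω₁ = Δθ/dt₁ = -1.1962
distance = √((-4.5−-5)² + (0−-4.5)²) = 4.5277; v₂ = distance/dt₂ = 4.5277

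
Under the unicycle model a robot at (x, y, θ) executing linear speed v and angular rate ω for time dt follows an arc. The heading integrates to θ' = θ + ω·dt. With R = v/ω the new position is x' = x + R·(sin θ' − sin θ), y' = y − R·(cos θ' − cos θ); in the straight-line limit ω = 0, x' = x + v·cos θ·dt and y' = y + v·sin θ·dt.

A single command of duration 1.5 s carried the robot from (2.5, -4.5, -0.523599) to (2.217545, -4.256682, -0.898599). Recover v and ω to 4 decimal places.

Δθ = -0.898599 − -0.523599 = -0.375000
ω = Δθ/dt = -0.375000/1.5 = -0.2500
R = Δx/(sin θ' − sin θ) = 1.0000
v = R·ω = 1.0000·-0.2500 = -0.2500

v = -0.2500, ω = -0.2500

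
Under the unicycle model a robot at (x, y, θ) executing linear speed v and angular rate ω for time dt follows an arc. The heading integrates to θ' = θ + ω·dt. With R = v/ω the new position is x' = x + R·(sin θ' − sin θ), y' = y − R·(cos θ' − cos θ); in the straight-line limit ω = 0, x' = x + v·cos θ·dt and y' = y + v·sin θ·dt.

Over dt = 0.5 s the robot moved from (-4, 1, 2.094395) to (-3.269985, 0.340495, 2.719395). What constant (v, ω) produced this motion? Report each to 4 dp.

v = -2.0000, ω = 1.2500

Δθ = 2.719395 − 2.094395 = 0.625000
ω = Δθ/dt = 0.625000/0.5 = 1.2500
R = Δx/(sin θ' − sin θ) = -1.6000
v = R·ω = -1.6000·1.2500 = -2.0000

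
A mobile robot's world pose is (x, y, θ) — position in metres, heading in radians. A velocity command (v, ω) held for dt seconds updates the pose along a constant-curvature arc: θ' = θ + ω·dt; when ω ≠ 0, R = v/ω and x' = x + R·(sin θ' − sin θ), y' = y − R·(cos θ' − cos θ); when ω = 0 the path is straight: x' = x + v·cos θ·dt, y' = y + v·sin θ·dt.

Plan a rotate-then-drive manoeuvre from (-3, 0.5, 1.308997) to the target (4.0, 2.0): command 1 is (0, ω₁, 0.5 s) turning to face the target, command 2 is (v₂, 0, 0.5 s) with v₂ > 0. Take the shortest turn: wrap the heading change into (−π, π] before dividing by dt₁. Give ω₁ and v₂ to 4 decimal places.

ω₁ = -2.1958, v₂ = 14.3178

heading to target = atan2(2−0.5, 4−-3) = 0.2111
Δθ = wrap(0.2111 − 1.3090) = -1.0979; ω₁ = Δθ/dt₁ = -2.1958
distance = √((4−-3)² + (2−0.5)²) = 7.1589; v₂ = distance/dt₂ = 14.3178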